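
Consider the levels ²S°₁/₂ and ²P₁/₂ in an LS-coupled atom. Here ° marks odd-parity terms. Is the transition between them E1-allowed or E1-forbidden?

allowed

Reading off the term symbols: S 1/2→1/2, L 0→1, J 1/2→1/2, parity odd→even.
Parity must change: odd → even — ✓.
ΔS = 0: S: 1/2 → 1/2 — ✓.
ΔL = 0, ±1 (not L=0↔0): L: 0 → 1, ΔL = +1 — ✓.
ΔJ = 0, ±1 (not J=0↔0): J: 1/2 → 1/2, ΔJ = +0 — ✓.
All four E1 rules are satisfied.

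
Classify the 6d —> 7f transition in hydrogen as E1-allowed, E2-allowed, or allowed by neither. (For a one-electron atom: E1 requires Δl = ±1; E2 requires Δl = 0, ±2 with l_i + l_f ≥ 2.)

E1

Δl = 3 − 2 = +1; l_i + l_f = 5.
E1 (Δl = ±1): satisfied.
E2 (Δl = 0,±2, l_i+l_f ≥ 2): not satisfied.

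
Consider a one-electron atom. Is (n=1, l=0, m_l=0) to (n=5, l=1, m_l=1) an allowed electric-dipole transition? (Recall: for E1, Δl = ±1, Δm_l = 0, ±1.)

allowed

Initial l = 0, final l = 1, so Δl = +1. E1 requires Δl = ±1: ✓.
m_l: 0 → 1 (Δm_l = +1). |Δm_l| ≤ 1 ✓.
All E1 selection rules are satisfied.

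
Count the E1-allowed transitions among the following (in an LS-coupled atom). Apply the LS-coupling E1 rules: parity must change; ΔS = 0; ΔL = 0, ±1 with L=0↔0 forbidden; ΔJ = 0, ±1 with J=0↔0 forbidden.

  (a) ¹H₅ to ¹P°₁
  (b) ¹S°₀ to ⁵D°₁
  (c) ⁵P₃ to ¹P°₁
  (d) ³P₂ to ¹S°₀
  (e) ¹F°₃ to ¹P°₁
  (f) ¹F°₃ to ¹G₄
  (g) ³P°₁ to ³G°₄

(a) forbidden (ΔL, ΔJ fail)
(b) forbidden (parity, ΔS, ΔL fail)
(c) forbidden (ΔS, ΔJ fail)
(d) forbidden (ΔS, ΔJ fail)
(e) forbidden (parity, ΔL, ΔJ fail)
(f) allowed
(g) forbidden (parity, ΔL, ΔJ fail)
Total allowed: 1 of 7.

1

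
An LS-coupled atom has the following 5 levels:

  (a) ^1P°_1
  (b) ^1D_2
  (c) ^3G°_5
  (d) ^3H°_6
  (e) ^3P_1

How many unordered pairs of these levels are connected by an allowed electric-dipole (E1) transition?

1

(a)–(b): allowed.
(a)–(c): forbidden (parity, ΔS, ΔL, ΔJ).
(a)–(d): forbidden (parity, ΔS, ΔL, ΔJ).
(a)–(e): forbidden (ΔS).
(b)–(c): forbidden (ΔS, ΔL, ΔJ).
(b)–(d): forbidden (ΔS, ΔL, ΔJ).
(b)–(e): forbidden (parity, ΔS).
(c)–(d): forbidden (parity).
(c)–(e): forbidden (ΔL, ΔJ).
(d)–(e): forbidden (ΔL, ΔJ).
Allowed pairs: 1 of 10.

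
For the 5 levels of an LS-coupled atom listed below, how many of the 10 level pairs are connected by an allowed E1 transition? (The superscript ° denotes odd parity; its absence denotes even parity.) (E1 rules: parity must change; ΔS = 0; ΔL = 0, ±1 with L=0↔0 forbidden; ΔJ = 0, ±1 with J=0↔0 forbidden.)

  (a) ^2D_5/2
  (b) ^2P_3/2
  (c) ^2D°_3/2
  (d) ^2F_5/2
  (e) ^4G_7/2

(a)–(b): forbidden (parity).
(a)–(c): allowed.
(a)–(d): forbidden (parity).
(a)–(e): forbidden (parity, ΔS, ΔL).
(b)–(c): allowed.
(b)–(d): forbidden (parity, ΔL).
(b)–(e): forbidden (parity, ΔS, ΔL, ΔJ).
(c)–(d): allowed.
(c)–(e): forbidden (ΔS, ΔL, ΔJ).
(d)–(e): forbidden (parity, ΔS).
Allowed pairs: 3 of 10.

3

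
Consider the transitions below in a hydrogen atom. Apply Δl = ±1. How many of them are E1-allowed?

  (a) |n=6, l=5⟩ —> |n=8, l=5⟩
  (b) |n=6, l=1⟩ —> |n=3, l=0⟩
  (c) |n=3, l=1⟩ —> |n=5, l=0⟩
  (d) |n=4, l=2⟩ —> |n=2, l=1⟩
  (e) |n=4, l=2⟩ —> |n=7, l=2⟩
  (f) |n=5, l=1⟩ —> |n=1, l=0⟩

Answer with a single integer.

(a) forbidden — Δl = +0 (E1 requires Δl = ±1)
(b) allowed
(c) allowed
(d) allowed
(e) forbidden — Δl = +0 (E1 requires Δl = ±1)
(f) allowed
Total allowed: 4 of 6.

4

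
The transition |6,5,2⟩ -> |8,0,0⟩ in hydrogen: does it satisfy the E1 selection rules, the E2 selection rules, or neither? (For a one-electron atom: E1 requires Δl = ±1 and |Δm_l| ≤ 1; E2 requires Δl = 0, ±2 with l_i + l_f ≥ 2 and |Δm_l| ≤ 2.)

neither

Δl = 0 − 5 = -5; l_i + l_f = 5.
Δm_l = -2.
E1 (Δl = ±1, |Δm_l| ≤ 1): not satisfied.
E2 (Δl = 0,±2, l_i+l_f ≥ 2, |Δm_l| ≤ 2): not satisfied.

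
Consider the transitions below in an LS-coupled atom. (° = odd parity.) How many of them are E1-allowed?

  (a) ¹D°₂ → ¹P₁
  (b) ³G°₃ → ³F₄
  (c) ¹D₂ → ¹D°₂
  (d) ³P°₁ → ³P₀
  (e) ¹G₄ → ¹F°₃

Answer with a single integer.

5

(a) allowed
(b) allowed
(c) allowed
(d) allowed
(e) allowed
Total allowed: 5 of 5.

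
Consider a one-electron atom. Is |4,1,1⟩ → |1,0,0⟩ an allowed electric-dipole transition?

allowed

Δl = 0 − 1 = -1; the E1 rule Δl = ±1 is ok.
m_l: 1 → 0 (Δm_l = -1). |Δm_l| ≤ 1 ok.
All E1 selection rules are satisfied.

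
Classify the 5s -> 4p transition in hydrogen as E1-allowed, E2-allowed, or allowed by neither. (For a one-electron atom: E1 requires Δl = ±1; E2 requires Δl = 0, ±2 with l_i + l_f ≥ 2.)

E1

Δl = 1 − 0 = +1; l_i + l_f = 1.
E1 (Δl = ±1): satisfied.
E2 (Δl = 0,±2, l_i+l_f ≥ 2): not satisfied.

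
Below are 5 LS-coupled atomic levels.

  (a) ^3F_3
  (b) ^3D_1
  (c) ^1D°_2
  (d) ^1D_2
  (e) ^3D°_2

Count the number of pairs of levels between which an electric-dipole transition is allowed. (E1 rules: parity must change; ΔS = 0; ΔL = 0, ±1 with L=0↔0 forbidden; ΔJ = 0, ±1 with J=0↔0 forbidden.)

(a)–(b): forbidden (parity, ΔJ).
(a)–(c): forbidden (ΔS).
(a)–(d): forbidden (parity, ΔS).
(a)–(e): allowed.
(b)–(c): forbidden (ΔS).
(b)–(d): forbidden (parity, ΔS).
(b)–(e): allowed.
(c)–(d): allowed.
(c)–(e): forbidden (parity, ΔS).
(d)–(e): forbidden (ΔS).
Allowed pairs: 3 of 10.

3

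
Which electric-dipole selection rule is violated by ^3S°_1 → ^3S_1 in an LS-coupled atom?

ΔJ = 0, ±1 (not J=0↔0): J: 1 → 1, ΔJ = +0 — passes.
ΔL = 0, ±1 (not L=0↔0): L: 0 → 0, ΔL = +0 — fails.
ΔS = 0: S: 1 → 1 — passes.
Parity must change: odd → even — passes.

the L=0 ↔ L=0 exclusion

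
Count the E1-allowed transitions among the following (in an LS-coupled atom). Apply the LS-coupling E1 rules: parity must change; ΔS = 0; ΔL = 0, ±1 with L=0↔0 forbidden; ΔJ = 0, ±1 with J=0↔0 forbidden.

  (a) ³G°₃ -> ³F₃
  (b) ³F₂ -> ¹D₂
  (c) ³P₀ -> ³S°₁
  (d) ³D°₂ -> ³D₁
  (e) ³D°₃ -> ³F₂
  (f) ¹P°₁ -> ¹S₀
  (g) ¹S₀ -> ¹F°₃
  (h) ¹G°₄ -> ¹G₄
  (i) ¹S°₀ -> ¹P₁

(a) allowed
(b) forbidden (parity, ΔS fail)
(c) allowed
(d) allowed
(e) allowed
(f) allowed
(g) forbidden (ΔL, ΔJ fail)
(h) allowed
(i) allowed
Total allowed: 7 of 9.

7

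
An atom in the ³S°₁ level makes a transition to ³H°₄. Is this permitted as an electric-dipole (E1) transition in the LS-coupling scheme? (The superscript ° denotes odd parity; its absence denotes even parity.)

Initial level: S=1, L=0, J=1, parity odd. Final level: S=1, L=5, J=4, parity odd.
Parity must change: odd → odd — violated.
ΔS = 0: S: 1 → 1 — satisfied.
ΔL = 0, ±1 (not L=0↔0): L: 0 → 5, ΔL = +5 — violated.
ΔJ = 0, ±1 (not J=0↔0): J: 1 → 4, ΔJ = +3 — violated.
Rule(s) violated: parity, ΔL, ΔJ.

forbidden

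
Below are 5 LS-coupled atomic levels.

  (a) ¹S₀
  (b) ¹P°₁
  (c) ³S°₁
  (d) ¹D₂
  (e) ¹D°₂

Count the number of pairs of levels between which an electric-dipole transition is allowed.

3

(a)–(b): allowed.
(a)–(c): forbidden (ΔS, ΔL).
(a)–(d): forbidden (parity, ΔL, ΔJ).
(a)–(e): forbidden (ΔL, ΔJ).
(b)–(c): forbidden (parity, ΔS).
(b)–(d): allowed.
(b)–(e): forbidden (parity).
(c)–(d): forbidden (ΔS, ΔL).
(c)–(e): forbidden (parity, ΔS, ΔL).
(d)–(e): allowed.
Allowed pairs: 3 of 10.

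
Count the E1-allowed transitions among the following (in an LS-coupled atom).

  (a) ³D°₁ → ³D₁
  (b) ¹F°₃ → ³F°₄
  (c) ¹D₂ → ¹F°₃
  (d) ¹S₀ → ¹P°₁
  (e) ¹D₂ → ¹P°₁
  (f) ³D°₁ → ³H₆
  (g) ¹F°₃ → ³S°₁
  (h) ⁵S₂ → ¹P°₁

(a) allowed
(b) forbidden (parity, ΔS fail)
(c) allowed
(d) allowed
(e) allowed
(f) forbidden (ΔL, ΔJ fail)
(g) forbidden (parity, ΔS, ΔL, ΔJ fail)
(h) forbidden (ΔS fails)
Total allowed: 4 of 8.

4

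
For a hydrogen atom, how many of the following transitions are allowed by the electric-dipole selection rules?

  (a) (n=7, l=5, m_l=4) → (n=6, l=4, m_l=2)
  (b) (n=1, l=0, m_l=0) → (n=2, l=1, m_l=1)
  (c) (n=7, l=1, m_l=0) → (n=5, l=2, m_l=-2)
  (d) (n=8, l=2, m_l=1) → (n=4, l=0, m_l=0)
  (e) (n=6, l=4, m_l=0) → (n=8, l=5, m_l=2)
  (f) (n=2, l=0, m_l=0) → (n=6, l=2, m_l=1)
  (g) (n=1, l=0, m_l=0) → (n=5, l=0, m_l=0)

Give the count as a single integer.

(a) forbidden — Δm_l = -2 (E1 requires Δm_l = 0, ±1)
(b) allowed
(c) forbidden — Δm_l = -2 (E1 requires Δm_l = 0, ±1)
(d) forbidden — Δl = -2 (E1 requires Δl = ±1)
(e) forbidden — Δm_l = +2 (E1 requires Δm_l = 0, ±1)
(f) forbidden — Δl = +2 (E1 requires Δl = ±1)
(g) forbidden — Δl = +0 (E1 requires Δl = ±1)
Total allowed: 1 of 7.

1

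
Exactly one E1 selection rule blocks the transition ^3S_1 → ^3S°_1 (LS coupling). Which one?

Reading off the term symbols: S 1→1, L 0→0, J 1→1, parity even→odd.
Parity must change: even → odd — satisfied.
ΔS = 0: S: 1 → 1 — satisfied.
ΔL = 0, ±1 (not L=0↔0): L: 0 → 0, ΔL = +0 — violated.
ΔJ = 0, ±1 (not J=0↔0): J: 1 → 1, ΔJ = +0 — satisfied.

the L=0 ↔ L=0 exclusion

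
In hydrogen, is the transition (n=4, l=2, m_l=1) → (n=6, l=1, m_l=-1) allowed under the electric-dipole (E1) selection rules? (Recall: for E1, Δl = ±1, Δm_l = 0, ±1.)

Δl = 1 − 2 = -1; the E1 rule Δl = ±1 is satisfied.
Δm_l = -1 − (1) = -2. E1 requires Δm_l = 0, ±1: violated.
The transition is electric-dipole forbidden.

forbidden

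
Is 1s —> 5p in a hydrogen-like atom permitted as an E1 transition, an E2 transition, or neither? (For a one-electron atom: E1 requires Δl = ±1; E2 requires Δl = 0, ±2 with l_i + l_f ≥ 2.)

E1

Δl = 1 − 0 = +1; l_i + l_f = 1.
E1 (Δl = ±1): satisfied.
E2 (Δl = 0,±2, l_i+l_f ≥ 2): not satisfied.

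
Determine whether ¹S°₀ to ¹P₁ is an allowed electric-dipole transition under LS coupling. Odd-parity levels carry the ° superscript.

Initial level: S=0, L=0, J=0, parity odd. Final level: S=0, L=1, J=1, parity even.
Parity must change: odd → even — satisfied.
ΔS = 0: S: 0 → 0 — satisfied.
ΔL = 0, ±1 (not L=0↔0): L: 0 → 1, ΔL = +1 — satisfied.
ΔJ = 0, ±1 (not J=0↔0): J: 0 → 1, ΔJ = +1 — satisfied.
All four E1 rules are satisfied.

allowed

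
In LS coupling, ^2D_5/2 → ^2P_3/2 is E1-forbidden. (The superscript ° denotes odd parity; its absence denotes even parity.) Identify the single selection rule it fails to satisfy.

ΔL = 0, ±1 (not L=0↔0): L: 2 → 1, ΔL = -1 — satisfied.
ΔS = 0: S: 1/2 → 1/2 — satisfied.
Parity must change: even → even — violated.
ΔJ = 0, ±1 (not J=0↔0): J: 5/2 → 3/2, ΔJ = -1 — satisfied.

parity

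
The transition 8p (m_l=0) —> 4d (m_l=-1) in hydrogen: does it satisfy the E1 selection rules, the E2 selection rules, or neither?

E1

Δl = 2 − 1 = +1; l_i + l_f = 3.
Δm_l = -1.
E1 (Δl = ±1, |Δm_l| ≤ 1): satisfied.
E2 (Δl = 0,±2, l_i+l_f ≥ 2, |Δm_l| ≤ 2): not satisfied.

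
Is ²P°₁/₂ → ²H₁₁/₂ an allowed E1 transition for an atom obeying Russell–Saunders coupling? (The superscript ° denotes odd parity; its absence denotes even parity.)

forbidden

Parity must change: odd → even — ok.
ΔS = 0: S: 1/2 → 1/2 — ok.
ΔL = 0, ±1 (not L=0↔0): L: 1 → 5, ΔL = +4 — fails.
ΔJ = 0, ±1 (not J=0↔0): J: 1/2 → 11/2, ΔJ = +5 — fails.
Rule(s) violated: ΔL, ΔJ.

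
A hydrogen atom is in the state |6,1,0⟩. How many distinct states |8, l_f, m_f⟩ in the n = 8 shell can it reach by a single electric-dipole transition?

E1 requires Δl = ±1, so l_f ∈ {0, 2}; with 0 ≤ l_f ≤ n_f−1 = 7, the allowed l_f values are {0, 2}.
For l_f = 0: m_f ∈ {m_i−1, m_i, m_i+1} ∩ [−0, 0] = {0} → 1 state.
For l_f = 2: m_f ∈ {m_i−1, m_i, m_i+1} ∩ [−2, 2] = {-1, 0, 1} → 3 states.
Total: 4.

4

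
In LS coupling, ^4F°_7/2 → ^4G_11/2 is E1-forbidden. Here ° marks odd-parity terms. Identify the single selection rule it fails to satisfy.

Initial level: S=3/2, L=3, J=7/2, parity odd. Final level: S=3/2, L=4, J=11/2, parity even.
Parity must change: odd → even — ok.
ΔS = 0: S: 3/2 → 3/2 — ok.
ΔL = 0, ±1 (not L=0↔0): L: 3 → 4, ΔL = +1 — ok.
ΔJ = 0, ±1 (not J=0↔0): J: 7/2 → 11/2, ΔJ = +2 — fails.

the ΔJ = 0, ±1 rule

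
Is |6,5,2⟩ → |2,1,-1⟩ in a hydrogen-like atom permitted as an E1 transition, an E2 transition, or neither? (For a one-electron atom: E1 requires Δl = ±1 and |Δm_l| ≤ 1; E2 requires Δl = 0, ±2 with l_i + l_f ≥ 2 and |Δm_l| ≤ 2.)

Δl = 1 − 5 = -4; l_i + l_f = 6.
Δm_l = -3.
E1 (Δl = ±1, |Δm_l| ≤ 1): not satisfied.
E2 (Δl = 0,±2, l_i+l_f ≥ 2, |Δm_l| ≤ 2): not satisfied.

neither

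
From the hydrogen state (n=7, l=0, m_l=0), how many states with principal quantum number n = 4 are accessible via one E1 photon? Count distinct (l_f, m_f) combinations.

3

E1 requires Δl = ±1, so l_f ∈ {-1, 1}; with 0 ≤ l_f ≤ n_f−1 = 3, the allowed l_f values are {1}.
For l_f = 1: m_f ∈ {m_i−1, m_i, m_i+1} ∩ [−1, 1] = {-1, 0, 1} → 3 states.
Total: 3.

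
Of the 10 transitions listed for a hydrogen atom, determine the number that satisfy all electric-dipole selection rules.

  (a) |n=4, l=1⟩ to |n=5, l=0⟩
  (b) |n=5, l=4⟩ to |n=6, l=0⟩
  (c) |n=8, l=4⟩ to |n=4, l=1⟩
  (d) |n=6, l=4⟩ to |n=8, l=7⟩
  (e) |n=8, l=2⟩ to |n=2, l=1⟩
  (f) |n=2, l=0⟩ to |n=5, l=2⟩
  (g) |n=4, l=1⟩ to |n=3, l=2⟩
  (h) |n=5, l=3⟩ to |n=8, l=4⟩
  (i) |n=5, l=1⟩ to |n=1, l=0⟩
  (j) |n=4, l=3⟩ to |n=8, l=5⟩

5

(a) allowed
(b) forbidden — Δl = -4 (E1 requires Δl = ±1)
(c) forbidden — Δl = -3 (E1 requires Δl = ±1)
(d) forbidden — Δl = +3 (E1 requires Δl = ±1)
(e) allowed
(f) forbidden — Δl = +2 (E1 requires Δl = ±1)
(g) allowed
(h) allowed
(i) allowed
(j) forbidden — Δl = +2 (E1 requires Δl = ±1)
Total allowed: 5 of 10.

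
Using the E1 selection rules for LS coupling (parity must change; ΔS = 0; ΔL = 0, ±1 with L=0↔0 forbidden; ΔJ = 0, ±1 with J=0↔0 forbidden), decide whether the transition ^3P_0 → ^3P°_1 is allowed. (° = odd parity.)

Reading off the term symbols: S 1→1, L 1→1, J 0→1, parity even→odd.
Parity must change: even → odd — ok.
ΔS = 0: S: 1 → 1 — ok.
ΔL = 0, ±1 (not L=0↔0): L: 1 → 1, ΔL = +0 — ok.
ΔJ = 0, ±1 (not J=0↔0): J: 0 → 1, ΔJ = +1 — ok.
All four E1 rules are satisfied.

allowed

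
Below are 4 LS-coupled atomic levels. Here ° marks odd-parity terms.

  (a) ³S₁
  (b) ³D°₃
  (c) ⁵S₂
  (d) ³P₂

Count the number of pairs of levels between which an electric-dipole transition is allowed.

(a)–(b): forbidden (ΔL, ΔJ).
(a)–(c): forbidden (parity, ΔS, ΔL).
(a)–(d): forbidden (parity).
(b)–(c): forbidden (ΔS, ΔL).
(b)–(d): allowed.
(c)–(d): forbidden (parity, ΔS).
Allowed pairs: 1 of 6.

1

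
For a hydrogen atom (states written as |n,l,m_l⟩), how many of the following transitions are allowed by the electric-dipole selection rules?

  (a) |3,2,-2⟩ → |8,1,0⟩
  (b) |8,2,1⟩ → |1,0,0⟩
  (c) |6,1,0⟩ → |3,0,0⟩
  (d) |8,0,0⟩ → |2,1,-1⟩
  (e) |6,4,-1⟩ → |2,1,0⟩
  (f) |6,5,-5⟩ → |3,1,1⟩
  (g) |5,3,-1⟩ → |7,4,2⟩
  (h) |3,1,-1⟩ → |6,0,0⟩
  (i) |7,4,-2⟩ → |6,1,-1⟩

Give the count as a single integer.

3

(a) forbidden — Δm_l = +2 (E1 requires Δm_l = 0, ±1)
(b) forbidden — Δl = -2 (E1 requires Δl = ±1)
(c) allowed
(d) allowed
(e) forbidden — Δl = -3 (E1 requires Δl = ±1)
(f) forbidden — Δl = -4 (E1 requires Δl = ±1); Δm_l = +6 (E1 requires Δm_l = 0, ±1)
(g) forbidden — Δm_l = +3 (E1 requires Δm_l = 0, ±1)
(h) allowed
(i) forbidden — Δl = -3 (E1 requires Δl = ±1)
Total allowed: 3 of 9.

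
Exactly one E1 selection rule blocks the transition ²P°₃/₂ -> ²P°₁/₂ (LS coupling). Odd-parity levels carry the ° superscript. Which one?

parity

Parity must change: odd → odd — fails.
ΔS = 0: S: 1/2 → 1/2 — passes.
ΔL = 0, ±1 (not L=0↔0): L: 1 → 1, ΔL = +0 — passes.
ΔJ = 0, ±1 (not J=0↔0): J: 3/2 → 1/2, ΔJ = -1 — passes.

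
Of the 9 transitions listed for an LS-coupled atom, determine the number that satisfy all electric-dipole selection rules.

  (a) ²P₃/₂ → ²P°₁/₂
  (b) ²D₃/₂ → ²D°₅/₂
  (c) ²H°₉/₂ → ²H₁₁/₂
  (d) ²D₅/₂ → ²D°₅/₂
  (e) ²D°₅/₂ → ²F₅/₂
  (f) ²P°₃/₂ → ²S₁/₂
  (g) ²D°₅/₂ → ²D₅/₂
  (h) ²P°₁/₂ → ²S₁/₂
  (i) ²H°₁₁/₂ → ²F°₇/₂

8

(a) allowed
(b) allowed
(c) allowed
(d) allowed
(e) allowed
(f) allowed
(g) allowed
(h) allowed
(i) forbidden (parity, ΔL, ΔJ fail)
Total allowed: 8 of 9.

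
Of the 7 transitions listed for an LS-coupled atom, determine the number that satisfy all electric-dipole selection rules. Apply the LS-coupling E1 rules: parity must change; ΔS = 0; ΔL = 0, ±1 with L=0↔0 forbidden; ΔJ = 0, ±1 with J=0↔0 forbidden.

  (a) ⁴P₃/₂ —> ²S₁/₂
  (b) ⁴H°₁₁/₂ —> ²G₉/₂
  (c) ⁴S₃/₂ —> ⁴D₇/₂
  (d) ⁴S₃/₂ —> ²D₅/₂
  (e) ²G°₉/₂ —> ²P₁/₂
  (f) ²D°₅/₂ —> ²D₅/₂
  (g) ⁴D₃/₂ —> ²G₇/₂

(a) forbidden (parity, ΔS fail)
(b) forbidden (ΔS fails)
(c) forbidden (parity, ΔL, ΔJ fail)
(d) forbidden (parity, ΔS, ΔL fail)
(e) forbidden (ΔL, ΔJ fail)
(f) allowed
(g) forbidden (parity, ΔS, ΔL, ΔJ fail)
Total allowed: 1 of 7.

1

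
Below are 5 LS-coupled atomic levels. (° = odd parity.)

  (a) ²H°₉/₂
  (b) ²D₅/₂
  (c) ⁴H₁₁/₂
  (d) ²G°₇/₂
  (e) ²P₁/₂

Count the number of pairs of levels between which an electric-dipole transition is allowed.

(a)–(b): forbidden (ΔL, ΔJ).
(a)–(c): forbidden (ΔS).
(a)–(d): forbidden (parity).
(a)–(e): forbidden (ΔL, ΔJ).
(b)–(c): forbidden (parity, ΔS, ΔL, ΔJ).
(b)–(d): forbidden (ΔL).
(b)–(e): forbidden (parity, ΔJ).
(c)–(d): forbidden (ΔS, ΔJ).
(c)–(e): forbidden (parity, ΔS, ΔL, ΔJ).
(d)–(e): forbidden (ΔL, ΔJ).
Allowed pairs: 0 of 10.

0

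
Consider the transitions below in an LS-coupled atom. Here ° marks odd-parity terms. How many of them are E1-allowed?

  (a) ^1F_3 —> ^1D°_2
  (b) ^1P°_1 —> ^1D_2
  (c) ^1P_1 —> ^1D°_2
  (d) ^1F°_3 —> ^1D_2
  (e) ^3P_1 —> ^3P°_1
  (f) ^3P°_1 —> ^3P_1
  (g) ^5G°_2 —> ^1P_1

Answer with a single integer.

6

(a) allowed
(b) allowed
(c) allowed
(d) allowed
(e) allowed
(f) allowed
(g) forbidden (ΔS, ΔL fail)
Total allowed: 6 of 7.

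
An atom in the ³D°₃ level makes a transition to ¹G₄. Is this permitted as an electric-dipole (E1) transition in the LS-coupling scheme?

Reading off the term symbols: S 1→0, L 2→4, J 3→4, parity odd→even.
Parity must change: odd → even — ✓.
ΔS = 0: S: 1 → 0 — ✗.
ΔJ = 0, ±1 (not J=0↔0): J: 3 → 4, ΔJ = +1 — ✓.
ΔL = 0, ±1 (not L=0↔0): L: 2 → 4, ΔL = +2 — ✗.
Rule(s) violated: ΔS, ΔL.

forbidden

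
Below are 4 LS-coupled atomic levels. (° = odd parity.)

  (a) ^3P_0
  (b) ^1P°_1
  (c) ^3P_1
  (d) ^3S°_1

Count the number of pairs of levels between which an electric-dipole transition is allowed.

2

(a)–(b): forbidden (ΔS).
(a)–(c): forbidden (parity).
(a)–(d): allowed.
(b)–(c): forbidden (ΔS).
(b)–(d): forbidden (parity, ΔS).
(c)–(d): allowed.
Allowed pairs: 2 of 6.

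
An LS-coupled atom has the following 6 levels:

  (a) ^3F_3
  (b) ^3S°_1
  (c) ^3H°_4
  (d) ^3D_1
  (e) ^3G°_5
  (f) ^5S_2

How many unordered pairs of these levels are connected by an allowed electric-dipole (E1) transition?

(a)–(b): forbidden (ΔL, ΔJ).
(a)–(c): forbidden (ΔL).
(a)–(d): forbidden (parity, ΔJ).
(a)–(e): forbidden (ΔJ).
(a)–(f): forbidden (parity, ΔS, ΔL).
(b)–(c): forbidden (parity, ΔL, ΔJ).
(b)–(d): forbidden (ΔL).
(b)–(e): forbidden (parity, ΔL, ΔJ).
(b)–(f): forbidden (ΔS, ΔL).
(c)–(d): forbidden (ΔL, ΔJ).
(c)–(e): forbidden (parity).
(c)–(f): forbidden (ΔS, ΔL, ΔJ).
(d)–(e): forbidden (ΔL, ΔJ).
(d)–(f): forbidden (parity, ΔS, ΔL).
(e)–(f): forbidden (ΔS, ΔL, ΔJ).
Allowed pairs: 0 of 15.

0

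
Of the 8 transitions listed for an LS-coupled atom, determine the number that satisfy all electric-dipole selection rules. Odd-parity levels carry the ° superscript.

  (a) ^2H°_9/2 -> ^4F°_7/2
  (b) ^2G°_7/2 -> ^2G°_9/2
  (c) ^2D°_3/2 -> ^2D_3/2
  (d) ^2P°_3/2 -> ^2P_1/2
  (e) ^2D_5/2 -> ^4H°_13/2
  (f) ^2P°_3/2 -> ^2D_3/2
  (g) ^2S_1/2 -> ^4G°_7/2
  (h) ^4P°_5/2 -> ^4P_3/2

(a) forbidden (parity, ΔS, ΔL fail)
(b) forbidden (parity fails)
(c) allowed
(d) allowed
(e) forbidden (ΔS, ΔL, ΔJ fail)
(f) allowed
(g) forbidden (ΔS, ΔL, ΔJ fail)
(h) allowed
Total allowed: 4 of 8.

4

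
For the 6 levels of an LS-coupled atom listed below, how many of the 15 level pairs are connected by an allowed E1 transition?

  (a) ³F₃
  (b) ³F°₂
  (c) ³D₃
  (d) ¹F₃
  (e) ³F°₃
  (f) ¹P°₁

(a)–(b): allowed.
(a)–(c): forbidden (parity).
(a)–(d): forbidden (parity, ΔS).
(a)–(e): allowed.
(a)–(f): forbidden (ΔS, ΔL, ΔJ).
(b)–(c): allowed.
(b)–(d): forbidden (ΔS).
(b)–(e): forbidden (parity).
(b)–(f): forbidden (parity, ΔS, ΔL).
(c)–(d): forbidden (parity, ΔS).
(c)–(e): allowed.
(c)–(f): forbidden (ΔS, ΔJ).
(d)–(e): forbidden (ΔS).
(d)–(f): forbidden (ΔL, ΔJ).
(e)–(f): forbidden (parity, ΔS, ΔL, ΔJ).
Allowed pairs: 4 of 15.

4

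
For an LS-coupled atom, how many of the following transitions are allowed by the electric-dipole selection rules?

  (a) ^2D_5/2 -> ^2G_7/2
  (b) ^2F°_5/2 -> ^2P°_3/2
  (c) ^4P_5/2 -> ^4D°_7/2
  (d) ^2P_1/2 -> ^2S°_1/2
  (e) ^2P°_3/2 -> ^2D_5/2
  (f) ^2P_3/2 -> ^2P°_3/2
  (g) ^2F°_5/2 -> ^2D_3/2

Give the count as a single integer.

5

(a) forbidden (parity, ΔL fail)
(b) forbidden (parity, ΔL fail)
(c) allowed
(d) allowed
(e) allowed
(f) allowed
(g) allowed
Total allowed: 5 of 7.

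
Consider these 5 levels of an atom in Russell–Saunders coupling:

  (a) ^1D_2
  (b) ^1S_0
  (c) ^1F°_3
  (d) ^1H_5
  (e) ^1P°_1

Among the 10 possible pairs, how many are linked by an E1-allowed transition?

3

(a)–(b): forbidden (parity, ΔL, ΔJ).
(a)–(c): allowed.
(a)–(d): forbidden (parity, ΔL, ΔJ).
(a)–(e): allowed.
(b)–(c): forbidden (ΔL, ΔJ).
(b)–(d): forbidden (parity, ΔL, ΔJ).
(b)–(e): allowed.
(c)–(d): forbidden (ΔL, ΔJ).
(c)–(e): forbidden (parity, ΔL, ΔJ).
(d)–(e): forbidden (ΔL, ΔJ).
Allowed pairs: 3 of 10.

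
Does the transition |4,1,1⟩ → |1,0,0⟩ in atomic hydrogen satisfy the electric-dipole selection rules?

l: 1 → 0 (Δl = -1). Δl = ±1 satisfied.
Δm_l = 0 − (1) = -1. E1 requires Δm_l = 0, ±1: satisfied.
All E1 selection rules are satisfied.

allowed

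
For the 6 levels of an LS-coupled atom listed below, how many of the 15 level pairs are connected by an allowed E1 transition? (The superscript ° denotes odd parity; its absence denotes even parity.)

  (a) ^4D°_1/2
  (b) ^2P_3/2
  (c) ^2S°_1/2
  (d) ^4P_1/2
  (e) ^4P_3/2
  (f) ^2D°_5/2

4

(a)–(b): forbidden (ΔS).
(a)–(c): forbidden (parity, ΔS, ΔL).
(a)–(d): allowed.
(a)–(e): allowed.
(a)–(f): forbidden (parity, ΔS, ΔJ).
(b)–(c): allowed.
(b)–(d): forbidden (parity, ΔS).
(b)–(e): forbidden (parity, ΔS).
(b)–(f): allowed.
(c)–(d): forbidden (ΔS).
(c)–(e): forbidden (ΔS).
(c)–(f): forbidden (parity, ΔL, ΔJ).
(d)–(e): forbidden (parity).
(d)–(f): forbidden (ΔS, ΔJ).
(e)–(f): forbidden (ΔS).
Allowed pairs: 4 of 15.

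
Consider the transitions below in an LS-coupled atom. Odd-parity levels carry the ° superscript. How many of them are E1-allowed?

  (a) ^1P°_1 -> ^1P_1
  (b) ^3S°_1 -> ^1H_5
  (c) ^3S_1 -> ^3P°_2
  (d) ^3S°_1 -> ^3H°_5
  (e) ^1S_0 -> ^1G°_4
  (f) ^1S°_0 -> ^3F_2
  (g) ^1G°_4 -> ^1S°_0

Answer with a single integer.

2

(a) allowed
(b) forbidden (ΔS, ΔL, ΔJ fail)
(c) allowed
(d) forbidden (parity, ΔL, ΔJ fail)
(e) forbidden (ΔL, ΔJ fail)
(f) forbidden (ΔS, ΔL, ΔJ fail)
(g) forbidden (parity, ΔL, ΔJ fail)
Total allowed: 2 of 7.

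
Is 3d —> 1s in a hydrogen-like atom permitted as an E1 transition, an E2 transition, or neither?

E2

Δl = 0 − 2 = -2; l_i + l_f = 2.
E1 (Δl = ±1): not satisfied.
E2 (Δl = 0,±2, l_i+l_f ≥ 2): satisfied.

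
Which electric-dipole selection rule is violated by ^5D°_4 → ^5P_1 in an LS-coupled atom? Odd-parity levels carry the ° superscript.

Reading off the term symbols: S 2→2, L 2→1, J 4→1, parity odd→even.
Parity must change: odd → even — satisfied.
ΔS = 0: S: 2 → 2 — satisfied.
ΔL = 0, ±1 (not L=0↔0): L: 2 → 1, ΔL = -1 — satisfied.
ΔJ = 0, ±1 (not J=0↔0): J: 4 → 1, ΔJ = -3 — violated.

the ΔJ = 0, ±1 rule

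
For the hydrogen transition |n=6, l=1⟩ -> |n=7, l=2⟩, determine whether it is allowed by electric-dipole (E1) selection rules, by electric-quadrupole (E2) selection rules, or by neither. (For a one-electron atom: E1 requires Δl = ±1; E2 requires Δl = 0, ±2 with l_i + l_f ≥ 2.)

Δl = 2 − 1 = +1; l_i + l_f = 3.
E1 (Δl = ±1): satisfied.
E2 (Δl = 0,±2, l_i+l_f ≥ 2): not satisfied.

E1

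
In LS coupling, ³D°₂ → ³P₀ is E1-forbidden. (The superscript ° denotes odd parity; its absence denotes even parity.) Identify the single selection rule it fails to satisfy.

Initial level: S=1, L=2, J=2, parity odd. Final level: S=1, L=1, J=0, parity even.
Parity must change: odd → even — satisfied.
ΔS = 0: S: 1 → 1 — satisfied.
ΔL = 0, ±1 (not L=0↔0): L: 2 → 1, ΔL = -1 — satisfied.
ΔJ = 0, ±1 (not J=0↔0): J: 2 → 0, ΔJ = -2 — violated.

the ΔJ = 0, ±1 rule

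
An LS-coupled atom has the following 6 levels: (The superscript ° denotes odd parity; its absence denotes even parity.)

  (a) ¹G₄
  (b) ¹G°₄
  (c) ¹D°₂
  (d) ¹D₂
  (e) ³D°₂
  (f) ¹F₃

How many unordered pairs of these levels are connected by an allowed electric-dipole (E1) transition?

(a)–(b): allowed.
(a)–(c): forbidden (ΔL, ΔJ).
(a)–(d): forbidden (parity, ΔL, ΔJ).
(a)–(e): forbidden (ΔS, ΔL, ΔJ).
(a)–(f): forbidden (parity).
(b)–(c): forbidden (parity, ΔL, ΔJ).
(b)–(d): forbidden (ΔL, ΔJ).
(b)–(e): forbidden (parity, ΔS, ΔL, ΔJ).
(b)–(f): allowed.
(c)–(d): allowed.
(c)–(e): forbidden (parity, ΔS).
(c)–(f): allowed.
(d)–(e): forbidden (ΔS).
(d)–(f): forbidden (parity).
(e)–(f): forbidden (ΔS).
Allowed pairs: 4 of 15.

4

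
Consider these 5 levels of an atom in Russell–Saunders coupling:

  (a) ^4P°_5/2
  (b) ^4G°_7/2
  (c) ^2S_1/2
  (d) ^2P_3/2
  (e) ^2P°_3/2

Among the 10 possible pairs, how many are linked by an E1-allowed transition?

(a)–(b): forbidden (parity, ΔL).
(a)–(c): forbidden (ΔS, ΔJ).
(a)–(d): forbidden (ΔS).
(a)–(e): forbidden (parity, ΔS).
(b)–(c): forbidden (ΔS, ΔL, ΔJ).
(b)–(d): forbidden (ΔS, ΔL, ΔJ).
(b)–(e): forbidden (parity, ΔS, ΔL, ΔJ).
(c)–(d): forbidden (parity).
(c)–(e): allowed.
(d)–(e): allowed.
Allowed pairs: 2 of 10.

2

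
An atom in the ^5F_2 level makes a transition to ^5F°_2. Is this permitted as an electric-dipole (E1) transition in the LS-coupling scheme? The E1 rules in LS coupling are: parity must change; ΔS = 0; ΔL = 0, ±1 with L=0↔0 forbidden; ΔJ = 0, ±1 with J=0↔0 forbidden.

Parity must change: even → odd — ok.
ΔS = 0: S: 2 → 2 — ok.
ΔL = 0, ±1 (not L=0↔0): L: 3 → 3, ΔL = +0 — ok.
ΔJ = 0, ±1 (not J=0↔0): J: 2 → 2, ΔJ = +0 — ok.
All four E1 rules are satisfied.

allowed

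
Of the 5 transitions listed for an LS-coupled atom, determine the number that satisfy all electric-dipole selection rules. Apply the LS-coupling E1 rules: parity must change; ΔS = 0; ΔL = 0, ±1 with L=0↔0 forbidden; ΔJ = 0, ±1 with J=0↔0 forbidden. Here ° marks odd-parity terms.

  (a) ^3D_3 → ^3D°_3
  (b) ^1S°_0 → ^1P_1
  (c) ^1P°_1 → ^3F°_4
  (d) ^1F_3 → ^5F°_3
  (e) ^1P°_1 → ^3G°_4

(a) allowed
(b) allowed
(c) forbidden (parity, ΔS, ΔL, ΔJ fail)
(d) forbidden (ΔS fails)
(e) forbidden (parity, ΔS, ΔL, ΔJ fail)
Total allowed: 2 of 5.

2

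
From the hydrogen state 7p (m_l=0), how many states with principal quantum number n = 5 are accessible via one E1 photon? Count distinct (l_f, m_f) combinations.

4

E1 requires Δl = ±1, so l_f ∈ {0, 2}; with 0 ≤ l_f ≤ n_f−1 = 4, the allowed l_f values are {0, 2}.
For l_f = 0: m_f ∈ {m_i−1, m_i, m_i+1} ∩ [−0, 0] = {0} → 1 state.
For l_f = 2: m_f ∈ {m_i−1, m_i, m_i+1} ∩ [−2, 2] = {-1, 0, 1} → 3 states.
Total: 4.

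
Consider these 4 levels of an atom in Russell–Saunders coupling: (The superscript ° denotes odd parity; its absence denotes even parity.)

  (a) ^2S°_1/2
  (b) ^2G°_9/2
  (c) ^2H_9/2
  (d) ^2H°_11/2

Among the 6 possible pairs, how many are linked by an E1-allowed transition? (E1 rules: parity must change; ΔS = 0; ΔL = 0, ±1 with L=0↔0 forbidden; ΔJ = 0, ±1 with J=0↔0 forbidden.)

(a)–(b): forbidden (parity, ΔL, ΔJ).
(a)–(c): forbidden (ΔL, ΔJ).
(a)–(d): forbidden (parity, ΔL, ΔJ).
(b)–(c): allowed.
(b)–(d): forbidden (parity).
(c)–(d): allowed.
Allowed pairs: 2 of 6.

2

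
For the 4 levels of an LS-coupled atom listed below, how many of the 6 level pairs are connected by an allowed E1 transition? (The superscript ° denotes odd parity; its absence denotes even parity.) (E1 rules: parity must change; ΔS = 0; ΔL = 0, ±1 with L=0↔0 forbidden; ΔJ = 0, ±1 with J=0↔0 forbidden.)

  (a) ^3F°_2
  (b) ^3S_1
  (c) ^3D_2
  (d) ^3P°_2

3

(a)–(b): forbidden (ΔL).
(a)–(c): allowed.
(a)–(d): forbidden (parity, ΔL).
(b)–(c): forbidden (parity, ΔL).
(b)–(d): allowed.
(c)–(d): allowed.
Allowed pairs: 3 of 6.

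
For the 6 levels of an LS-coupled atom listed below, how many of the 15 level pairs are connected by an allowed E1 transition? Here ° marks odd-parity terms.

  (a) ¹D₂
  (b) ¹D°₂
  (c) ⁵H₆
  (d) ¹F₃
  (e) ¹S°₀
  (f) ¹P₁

4

(a)–(b): allowed.
(a)–(c): forbidden (parity, ΔS, ΔL, ΔJ).
(a)–(d): forbidden (parity).
(a)–(e): forbidden (ΔL, ΔJ).
(a)–(f): forbidden (parity).
(b)–(c): forbidden (ΔS, ΔL, ΔJ).
(b)–(d): allowed.
(b)–(e): forbidden (parity, ΔL, ΔJ).
(b)–(f): allowed.
(c)–(d): forbidden (parity, ΔS, ΔL, ΔJ).
(c)–(e): forbidden (ΔS, ΔL, ΔJ).
(c)–(f): forbidden (parity, ΔS, ΔL, ΔJ).
(d)–(e): forbidden (ΔL, ΔJ).
(d)–(f): forbidden (parity, ΔL, ΔJ).
(e)–(f): allowed.
Allowed pairs: 4 of 15.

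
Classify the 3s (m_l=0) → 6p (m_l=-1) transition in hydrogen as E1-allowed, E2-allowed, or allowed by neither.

E1

Δl = 1 − 0 = +1; l_i + l_f = 1.
Δm_l = -1.
E1 (Δl = ±1, |Δm_l| ≤ 1): satisfied.
E2 (Δl = 0,±2, l_i+l_f ≥ 2, |Δm_l| ≤ 2): not satisfied.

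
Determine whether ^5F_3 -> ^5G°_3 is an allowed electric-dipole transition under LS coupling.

Parity must change: even → odd — ✓.
ΔS = 0: S: 2 → 2 — ✓.
ΔL = 0, ±1 (not L=0↔0): L: 3 → 4, ΔL = +1 — ✓.
ΔJ = 0, ±1 (not J=0↔0): J: 3 → 3, ΔJ = +0 — ✓.
All four E1 rules are satisfied.

allowed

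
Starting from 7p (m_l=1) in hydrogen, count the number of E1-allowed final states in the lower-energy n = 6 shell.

4

E1 requires Δl = ±1, so l_f ∈ {0, 2}; with 0 ≤ l_f ≤ n_f−1 = 5, the allowed l_f values are {0, 2}.
For l_f = 0: m_f ∈ {m_i−1, m_i, m_i+1} ∩ [−0, 0] = {0} → 1 state.
For l_f = 2: m_f ∈ {m_i−1, m_i, m_i+1} ∩ [−2, 2] = {0, 1, 2} → 3 states.
Total: 4.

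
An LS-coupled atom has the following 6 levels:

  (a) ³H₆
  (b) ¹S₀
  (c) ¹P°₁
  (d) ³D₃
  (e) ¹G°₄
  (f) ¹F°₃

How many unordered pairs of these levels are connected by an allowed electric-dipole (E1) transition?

(a)–(b): forbidden (parity, ΔS, ΔL, ΔJ).
(a)–(c): forbidden (ΔS, ΔL, ΔJ).
(a)–(d): forbidden (parity, ΔL, ΔJ).
(a)–(e): forbidden (ΔS, ΔJ).
(a)–(f): forbidden (ΔS, ΔL, ΔJ).
(b)–(c): allowed.
(b)–(d): forbidden (parity, ΔS, ΔL, ΔJ).
(b)–(e): forbidden (ΔL, ΔJ).
(b)–(f): forbidden (ΔL, ΔJ).
(c)–(d): forbidden (ΔS, ΔJ).
(c)–(e): forbidden (parity, ΔL, ΔJ).
(c)–(f): forbidden (parity, ΔL, ΔJ).
(d)–(e): forbidden (ΔS, ΔL).
(d)–(f): forbidden (ΔS).
(e)–(f): forbidden (parity).
Allowed pairs: 1 of 15.

1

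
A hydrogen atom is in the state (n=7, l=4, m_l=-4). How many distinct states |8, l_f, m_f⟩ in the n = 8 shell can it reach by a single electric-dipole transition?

4

E1 requires Δl = ±1, so l_f ∈ {3, 5}; with 0 ≤ l_f ≤ n_f−1 = 7, the allowed l_f values are {3, 5}.
For l_f = 3: m_f ∈ {m_i−1, m_i, m_i+1} ∩ [−3, 3] = {-3} → 1 state.
For l_f = 5: m_f ∈ {m_i−1, m_i, m_i+1} ∩ [−5, 5] = {-5, -4, -3} → 3 states.
Total: 4.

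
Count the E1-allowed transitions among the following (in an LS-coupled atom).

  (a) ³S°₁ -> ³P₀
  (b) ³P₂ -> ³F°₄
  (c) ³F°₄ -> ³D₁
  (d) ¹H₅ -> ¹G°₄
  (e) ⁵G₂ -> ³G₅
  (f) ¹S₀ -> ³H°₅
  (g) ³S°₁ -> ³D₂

(a) allowed
(b) forbidden (ΔL, ΔJ fail)
(c) forbidden (ΔJ fails)
(d) allowed
(e) forbidden (parity, ΔS, ΔJ fail)
(f) forbidden (ΔS, ΔL, ΔJ fail)
(g) forbidden (ΔL fails)
Total allowed: 2 of 7.

2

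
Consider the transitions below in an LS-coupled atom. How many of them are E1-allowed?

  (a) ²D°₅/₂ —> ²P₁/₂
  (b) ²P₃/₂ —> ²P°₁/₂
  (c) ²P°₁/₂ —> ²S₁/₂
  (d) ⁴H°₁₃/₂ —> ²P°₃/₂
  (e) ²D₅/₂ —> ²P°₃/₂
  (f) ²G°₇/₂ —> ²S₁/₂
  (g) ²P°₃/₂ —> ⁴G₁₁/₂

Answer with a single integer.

3

(a) forbidden (ΔJ fails)
(b) allowed
(c) allowed
(d) forbidden (parity, ΔS, ΔL, ΔJ fail)
(e) allowed
(f) forbidden (ΔL, ΔJ fail)
(g) forbidden (ΔS, ΔL, ΔJ fail)
Total allowed: 3 of 7.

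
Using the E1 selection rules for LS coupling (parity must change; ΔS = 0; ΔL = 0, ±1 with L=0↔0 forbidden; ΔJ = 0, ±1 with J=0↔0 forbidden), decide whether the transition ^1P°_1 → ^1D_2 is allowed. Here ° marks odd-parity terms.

allowed

Initial level: S=0, L=1, J=1, parity odd. Final level: S=0, L=2, J=2, parity even.
Parity must change: odd → even — passes.
ΔS = 0: S: 0 → 0 — passes.
ΔL = 0, ±1 (not L=0↔0): L: 1 → 2, ΔL = +1 — passes.
ΔJ = 0, ±1 (not J=0↔0): J: 1 → 2, ΔJ = +1 — passes.
All four E1 rules are satisfied.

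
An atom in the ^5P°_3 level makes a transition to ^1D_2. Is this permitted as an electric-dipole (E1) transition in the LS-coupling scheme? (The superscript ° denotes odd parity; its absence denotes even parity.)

Reading off the term symbols: S 2→0, L 1→2, J 3→2, parity odd→even.
Parity must change: odd → even — passes.
ΔS = 0: S: 2 → 0 — fails.
ΔL = 0, ±1 (not L=0↔0): L: 1 → 2, ΔL = +1 — passes.
ΔJ = 0, ±1 (not J=0↔0): J: 3 → 2, ΔJ = -1 — passes.
Rule(s) violated: ΔS.

forbidden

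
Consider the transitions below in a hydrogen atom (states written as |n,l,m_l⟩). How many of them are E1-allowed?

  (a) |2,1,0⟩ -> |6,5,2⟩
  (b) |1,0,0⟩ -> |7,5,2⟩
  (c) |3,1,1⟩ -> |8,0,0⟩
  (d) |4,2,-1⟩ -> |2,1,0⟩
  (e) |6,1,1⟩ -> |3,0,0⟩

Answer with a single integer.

(a) forbidden — Δl = +4 (E1 requires Δl = ±1); Δm_l = +2 (E1 requires Δm_l = 0, ±1)
(b) forbidden — Δl = +5 (E1 requires Δl = ±1); Δm_l = +2 (E1 requires Δm_l = 0, ±1)
(c) allowed
(d) allowed
(e) allowed
Total allowed: 3 of 5.

3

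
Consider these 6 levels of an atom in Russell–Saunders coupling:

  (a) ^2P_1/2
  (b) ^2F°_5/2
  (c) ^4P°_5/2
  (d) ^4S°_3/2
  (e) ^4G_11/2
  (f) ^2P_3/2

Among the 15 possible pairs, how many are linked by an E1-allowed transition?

(a)–(b): forbidden (ΔL, ΔJ).
(a)–(c): forbidden (ΔS, ΔJ).
(a)–(d): forbidden (ΔS).
(a)–(e): forbidden (parity, ΔS, ΔL, ΔJ).
(a)–(f): forbidden (parity).
(b)–(c): forbidden (parity, ΔS, ΔL).
(b)–(d): forbidden (parity, ΔS, ΔL).
(b)–(e): forbidden (ΔS, ΔJ).
(b)–(f): forbidden (ΔL).
(c)–(d): forbidden (parity).
(c)–(e): forbidden (ΔL, ΔJ).
(c)–(f): forbidden (ΔS).
(d)–(e): forbidden (ΔL, ΔJ).
(d)–(f): forbidden (ΔS).
(e)–(f): forbidden (parity, ΔS, ΔL, ΔJ).
Allowed pairs: 0 of 15.

0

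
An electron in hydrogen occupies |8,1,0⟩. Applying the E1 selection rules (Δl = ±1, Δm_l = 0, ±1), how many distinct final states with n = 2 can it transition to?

E1 requires Δl = ±1, so l_f ∈ {0, 2}; with 0 ≤ l_f ≤ n_f−1 = 1, the allowed l_f values are {0}.
For l_f = 0: m_f ∈ {m_i−1, m_i, m_i+1} ∩ [−0, 0] = {0} → 1 state.
Total: 1.

1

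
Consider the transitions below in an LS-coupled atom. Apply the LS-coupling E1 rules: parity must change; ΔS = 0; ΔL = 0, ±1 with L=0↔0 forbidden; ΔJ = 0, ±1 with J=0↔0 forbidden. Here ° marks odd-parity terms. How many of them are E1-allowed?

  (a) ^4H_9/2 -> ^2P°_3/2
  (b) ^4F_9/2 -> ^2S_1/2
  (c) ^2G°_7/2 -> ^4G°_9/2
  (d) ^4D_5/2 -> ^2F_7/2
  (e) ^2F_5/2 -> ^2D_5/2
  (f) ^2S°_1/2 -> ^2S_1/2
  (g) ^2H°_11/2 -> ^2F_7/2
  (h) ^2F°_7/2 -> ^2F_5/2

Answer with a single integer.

(a) forbidden (ΔS, ΔL, ΔJ fail)
(b) forbidden (parity, ΔS, ΔL, ΔJ fail)
(c) forbidden (parity, ΔS fail)
(d) forbidden (parity, ΔS fail)
(e) forbidden (parity fails)
(f) forbidden (ΔL fails)
(g) forbidden (ΔL, ΔJ fail)
(h) allowed
Total allowed: 1 of 8.

1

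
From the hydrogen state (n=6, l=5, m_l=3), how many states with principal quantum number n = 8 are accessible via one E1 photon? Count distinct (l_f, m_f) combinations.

6

E1 requires Δl = ±1, so l_f ∈ {4, 6}; with 0 ≤ l_f ≤ n_f−1 = 7, the allowed l_f values are {4, 6}.
For l_f = 4: m_f ∈ {m_i−1, m_i, m_i+1} ∩ [−4, 4] = {2, 3, 4} → 3 states.
For l_f = 6: m_f ∈ {m_i−1, m_i, m_i+1} ∩ [−6, 6] = {2, 3, 4} → 3 states.
Total: 6.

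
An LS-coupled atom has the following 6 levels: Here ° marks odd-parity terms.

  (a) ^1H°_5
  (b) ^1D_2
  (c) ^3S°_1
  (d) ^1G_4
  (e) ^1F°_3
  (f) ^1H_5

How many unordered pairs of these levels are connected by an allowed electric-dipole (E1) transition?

(a)–(b): forbidden (ΔL, ΔJ).
(a)–(c): forbidden (parity, ΔS, ΔL, ΔJ).
(a)–(d): allowed.
(a)–(e): forbidden (parity, ΔL, ΔJ).
(a)–(f): allowed.
(b)–(c): forbidden (ΔS, ΔL).
(b)–(d): forbidden (parity, ΔL, ΔJ).
(b)–(e): allowed.
(b)–(f): forbidden (parity, ΔL, ΔJ).
(c)–(d): forbidden (ΔS, ΔL, ΔJ).
(c)–(e): forbidden (parity, ΔS, ΔL, ΔJ).
(c)–(f): forbidden (ΔS, ΔL, ΔJ).
(d)–(e): allowed.
(d)–(f): forbidden (parity).
(e)–(f): forbidden (ΔL, ΔJ).
Allowed pairs: 4 of 15.

4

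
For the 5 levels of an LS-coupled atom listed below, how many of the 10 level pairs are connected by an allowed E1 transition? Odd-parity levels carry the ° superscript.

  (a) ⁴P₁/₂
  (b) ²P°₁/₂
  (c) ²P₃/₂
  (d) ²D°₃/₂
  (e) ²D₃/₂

4

(a)–(b): forbidden (ΔS).
(a)–(c): forbidden (parity, ΔS).
(a)–(d): forbidden (ΔS).
(a)–(e): forbidden (parity, ΔS).
(b)–(c): allowed.
(b)–(d): forbidden (parity).
(b)–(e): allowed.
(c)–(d): allowed.
(c)–(e): forbidden (parity).
(d)–(e): allowed.
Allowed pairs: 4 of 10.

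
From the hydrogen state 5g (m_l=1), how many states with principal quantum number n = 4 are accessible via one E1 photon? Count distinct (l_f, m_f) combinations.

E1 requires Δl = ±1, so l_f ∈ {3, 5}; with 0 ≤ l_f ≤ n_f−1 = 3, the allowed l_f values are {3}.
For l_f = 3: m_f ∈ {m_i−1, m_i, m_i+1} ∩ [−3, 3] = {0, 1, 2} → 3 states.
Total: 3.

3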